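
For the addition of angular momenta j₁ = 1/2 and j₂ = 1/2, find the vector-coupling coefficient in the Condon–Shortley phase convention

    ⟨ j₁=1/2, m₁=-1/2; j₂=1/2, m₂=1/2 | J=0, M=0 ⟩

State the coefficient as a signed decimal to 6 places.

−√(1/2) ≈ -0.707107

triangle: 1!×0!×0!/2! = 1/2
(j±m)!: 0!×1!×1!×0!×0!×0! = 1
prefactor² = (2J+1)×Δ×N² = 1/2
  k=1: −1/(1!×0!×0!×0!×0!×0!) = -1
Σ = -1  ⇒  CG² = 1/2×(-1)² = 1/2
CG = −√(1/2) = -0.707107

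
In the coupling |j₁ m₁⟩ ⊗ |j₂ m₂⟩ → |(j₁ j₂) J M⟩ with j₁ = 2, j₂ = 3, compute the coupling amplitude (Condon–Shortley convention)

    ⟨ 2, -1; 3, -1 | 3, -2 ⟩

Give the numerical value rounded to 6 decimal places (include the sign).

triangle: 2!*2!*4!/9! = 96/362880
(j±m)!: 1!*3!*2!*4!*1!*5! = 34560
prefactor² = (2J+1)*Δ*N² = 64
  k=1: −1/(1!*1!*2!*1!*0!*3!) = -1/12
  k=2: +1/(2!*0!*1!*0!*1!*4!) = 1/48
Σ = -1/16  ⇒  CG² = 64*(-1/16)² = 1/4
CG = −√(1/4) = -0.500000

-0.500000  (= −√(1/4))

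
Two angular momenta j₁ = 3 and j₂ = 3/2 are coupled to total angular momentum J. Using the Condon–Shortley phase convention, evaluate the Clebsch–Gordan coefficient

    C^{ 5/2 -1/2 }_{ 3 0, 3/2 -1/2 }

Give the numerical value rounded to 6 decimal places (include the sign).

−√(6/35) ≈ -0.414039

j₁+j₂−J=2  J+j₁−j₂=4  J−j₁+j₂=1  j₁+j₂+J+1=8
(j₁±m₁, j₂±m₂, J±M) = (3,3,1,2,2,3)
P² = 216/35
sum k=0..1:
  [0] +1/12 = 1/12
  [1] −1/4 = -1/4
S = -1/6
C² = P²·S² = 6/35 ; C = -0.414039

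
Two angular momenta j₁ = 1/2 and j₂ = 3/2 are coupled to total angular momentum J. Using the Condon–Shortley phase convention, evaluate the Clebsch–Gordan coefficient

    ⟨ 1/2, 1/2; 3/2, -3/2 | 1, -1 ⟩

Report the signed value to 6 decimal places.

+0.866025

triangle: 1!×0!×2!/4! = 2/24
(j±m)!: 1!×0!×0!×3!×0!×2! = 12
prefactor² = (2J+1)×Δ×N² = 3
  k=0: +1/(0!×1!×0!×0!×0!×2!) = 1/2
Σ = 1/2  ⇒  CG² = 3×1/2² = 3/4
CG = +√(3/4) = +0.866025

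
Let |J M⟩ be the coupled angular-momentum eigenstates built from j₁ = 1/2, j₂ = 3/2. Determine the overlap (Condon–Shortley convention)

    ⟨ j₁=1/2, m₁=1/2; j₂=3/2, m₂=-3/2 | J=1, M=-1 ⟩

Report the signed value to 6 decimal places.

+0.866025

triangle: 1!×0!×2!/4! = 2/24
(j±m)!: 1!×0!×0!×3!×0!×2! = 12
prefactor² = (2J+1)×Δ×N² = 3
  k=0: +1/(0!×1!×0!×0!×0!×2!) = 1/2
Σ = 1/2  ⇒  CG² = 3×1/2² = 3/4
CG = +√(3/4) = +0.866025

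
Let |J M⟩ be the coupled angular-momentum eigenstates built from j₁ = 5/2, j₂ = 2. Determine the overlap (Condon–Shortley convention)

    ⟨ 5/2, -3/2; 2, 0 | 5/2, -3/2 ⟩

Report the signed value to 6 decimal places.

j₁+j₂−J=2  J+j₁−j₂=3  J−j₁+j₂=2  j₁+j₂+J+1=8
(j₁±m₁, j₂±m₂, J±M) = (1,4,2,2,1,4)
P² = 288/35
sum k=1..2:
  [1] −1/6 = -1/6
  [2] +1/8 = 1/8
S = -1/24
C² = P²·S² = 1/70 ; C = -0.119523

-0.119523  (= −√(1/70))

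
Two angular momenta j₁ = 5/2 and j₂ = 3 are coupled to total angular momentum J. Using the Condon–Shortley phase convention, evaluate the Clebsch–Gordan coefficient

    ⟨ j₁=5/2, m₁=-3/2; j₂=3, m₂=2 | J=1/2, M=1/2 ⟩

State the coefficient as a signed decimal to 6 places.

+0.487950  (= +√(5/21))

√[2·5!0!1!/7! · 1!4!5!1!1!0!] = √(960/7)
  +(−1)^4/∏(4,1,0,1,0,0)! = 1/24  (running 1/24)
⟨..|..⟩ = √(960/7)·(1/24) = +0.487950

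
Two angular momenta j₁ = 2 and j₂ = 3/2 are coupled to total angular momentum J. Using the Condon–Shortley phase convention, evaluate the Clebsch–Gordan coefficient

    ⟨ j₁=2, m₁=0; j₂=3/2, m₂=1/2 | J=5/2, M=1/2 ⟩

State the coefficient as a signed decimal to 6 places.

j₁+j₂−J=1  J+j₁−j₂=3  J−j₁+j₂=2  j₁+j₂+J+1=7
(j₁±m₁, j₂±m₂, J±M) = (2,2,2,1,3,2)
P² = 48/35
sum k=0..1:
  [0] +1/4 = 1/4
  [1] −1/2 = -1/2
S = -1/4
C² = P²·S² = 3/35 ; C = -0.292770

−√(3/35) = -0.292770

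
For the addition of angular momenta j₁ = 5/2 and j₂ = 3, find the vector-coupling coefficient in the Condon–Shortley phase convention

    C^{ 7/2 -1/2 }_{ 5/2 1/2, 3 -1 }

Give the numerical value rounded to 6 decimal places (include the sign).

-0.125988

triangle: 2!*3!*4!/10! = 288/3628800
(j±m)!: 3!*2!*2!*4!*3!*4! = 82944
prefactor² = (2J+1)*Δ*N² = 9216/175
  k=0: +1/(0!*2!*2!*2!*1!*2!) = 1/16
  k=1: −1/(1!*1!*1!*1!*2!*3!) = -1/12
  k=2: +1/(2!*0!*0!*0!*3!*4!) = 1/288
Σ = -5/288  ⇒  CG² = 9216/175*(-5/288)² = 1/63
CG = −√(1/63) = -0.125988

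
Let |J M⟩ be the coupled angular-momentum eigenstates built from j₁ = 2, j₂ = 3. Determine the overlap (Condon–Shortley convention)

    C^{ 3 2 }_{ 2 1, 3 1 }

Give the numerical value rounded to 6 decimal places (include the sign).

√[7·2!2!4!/9! · 3!1!4!2!5!1!] = √(64)
  +(−1)^0/∏(0,2,1,4,1,0)! = 1/48  (running 1/48)
  +(−1)^1/∏(1,1,0,3,2,1)! = -1/12  (running -1/16)
⟨..|..⟩ = √(64)·(-1/16) = -0.500000

-0.500000  (= −√(1/4))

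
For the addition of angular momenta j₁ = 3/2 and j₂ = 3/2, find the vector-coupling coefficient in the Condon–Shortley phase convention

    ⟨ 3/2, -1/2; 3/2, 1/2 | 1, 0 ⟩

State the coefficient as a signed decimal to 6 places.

-0.223607  (= −√(1/20))

j₁+j₂−J=2  J+j₁−j₂=1  J−j₁+j₂=1  j₁+j₂+J+1=5
(j₁±m₁, j₂±m₂, J±M) = (1,2,2,1,1,1)
P² = 1/5
sum k=1..2:
  [1] −1/1 = -1
  [2] +1/2 = 1/2
S = -1/2
C² = P²·S² = 1/20 ; C = -0.223607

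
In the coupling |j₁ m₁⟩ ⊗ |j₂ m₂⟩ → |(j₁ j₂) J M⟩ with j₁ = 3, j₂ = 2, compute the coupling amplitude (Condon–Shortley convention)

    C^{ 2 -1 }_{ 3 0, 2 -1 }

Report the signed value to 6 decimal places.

-0.534522

triangle: 3!×3!×1!/8! = 36/40320
(j±m)!: 3!×3!×1!×3!×1!×3! = 1296
prefactor² = (2J+1)×Δ×N² = 81/14
  k=0: +1/(0!×3!×3!×1!×0!×0!) = 1/36
  k=1: −1/(1!×2!×2!×0!×1!×1!) = -1/4
Σ = -2/9  ⇒  CG² = 81/14×(-2/9)² = 2/7
CG = −√(2/7) = -0.534522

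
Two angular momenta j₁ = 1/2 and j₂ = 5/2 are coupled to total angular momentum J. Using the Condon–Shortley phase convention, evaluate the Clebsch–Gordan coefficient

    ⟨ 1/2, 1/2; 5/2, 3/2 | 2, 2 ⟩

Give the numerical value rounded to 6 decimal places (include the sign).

+0.408248  (= +√(1/6))

j₁+j₂−J=1  J+j₁−j₂=0  J−j₁+j₂=4  j₁+j₂+J+1=6
(j₁±m₁, j₂±m₂, J±M) = (1,0,4,1,4,0)
P² = 96
sum k=0..0:
  [0] +1/24 = 1/24
S = 1/24
C² = P²·S² = 1/6 ; C = +0.408248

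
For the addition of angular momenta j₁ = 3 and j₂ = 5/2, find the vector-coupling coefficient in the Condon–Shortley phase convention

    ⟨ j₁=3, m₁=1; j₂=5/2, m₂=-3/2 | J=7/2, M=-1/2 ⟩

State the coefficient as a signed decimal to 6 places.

+√(8/63) = +0.356348

j₁+j₂−J=2  J+j₁−j₂=4  J−j₁+j₂=3  j₁+j₂+J+1=10
(j₁±m₁, j₂±m₂, J±M) = (4,2,1,4,3,4)
P² = 18432/175
sum k=0..1:
  [0] +1/16 = 1/16
  [1] −1/36 = -1/36
S = 5/144
C² = P²·S² = 8/63 ; C = +0.356348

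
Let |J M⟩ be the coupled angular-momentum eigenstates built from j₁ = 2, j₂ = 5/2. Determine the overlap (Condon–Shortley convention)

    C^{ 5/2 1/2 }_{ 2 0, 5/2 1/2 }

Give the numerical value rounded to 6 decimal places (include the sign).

-0.478091  (= −√(8/35))

triangle: 2!×2!×3!/8! = 24/40320
(j±m)!: 2!×2!×3!×2!×3!×2! = 576
prefactor² = (2J+1)×Δ×N² = 72/35
  k=0: +1/(0!×2!×2!×3!×0!×0!) = 1/24
  k=1: −1/(1!×1!×1!×2!×1!×1!) = -1/2
  k=2: +1/(2!×0!×0!×1!×2!×2!) = 1/8
Σ = -1/3  ⇒  CG² = 72/35×(-1/3)² = 8/35
CG = −√(8/35) = -0.478091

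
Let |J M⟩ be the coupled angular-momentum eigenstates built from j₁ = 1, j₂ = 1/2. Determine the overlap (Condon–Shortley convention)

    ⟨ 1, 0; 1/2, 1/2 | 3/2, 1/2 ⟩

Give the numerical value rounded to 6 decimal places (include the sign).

triangle: 0!*2!*1!/4! = 2/24
(j±m)!: 1!*1!*1!*0!*2!*1! = 2
prefactor² = (2J+1)*Δ*N² = 2/3
  k=0: +1/(0!*0!*1!*1!*1!*0!) = 1
Σ = 1  ⇒  CG² = 2/3*1² = 2/3
CG = +√(2/3) = +0.816497

+√(2/3) = +0.816497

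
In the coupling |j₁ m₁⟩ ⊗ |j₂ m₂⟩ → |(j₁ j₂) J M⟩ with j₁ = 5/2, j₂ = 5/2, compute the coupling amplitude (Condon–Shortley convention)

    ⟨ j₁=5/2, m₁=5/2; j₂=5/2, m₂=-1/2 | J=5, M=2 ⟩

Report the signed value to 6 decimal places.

triangle: 0!×5!×5!/11! = 14400/39916800
(j±m)!: 5!×0!×2!×3!×7!×3! = 43545600
prefactor² = (2J+1)×Δ×N² = 172800
  k=0: +1/(0!×0!×0!×2!×5!×3!) = 1/1440
Σ = 1/1440  ⇒  CG² = 172800×1/1440² = 1/12
CG = +√(1/12) = +0.288675

+√(1/12) = +0.288675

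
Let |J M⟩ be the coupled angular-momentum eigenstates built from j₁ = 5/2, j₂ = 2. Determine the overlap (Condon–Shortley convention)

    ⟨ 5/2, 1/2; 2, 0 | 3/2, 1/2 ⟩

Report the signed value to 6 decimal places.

-0.239046

j₁+j₂−J=3  J+j₁−j₂=2  J−j₁+j₂=1  j₁+j₂+J+1=7
(j₁±m₁, j₂±m₂, J±M) = (3,2,2,2,2,1)
P² = 32/35
sum k=1..2:
  [1] −1/2 = -1/2
  [2] +1/4 = 1/4
S = -1/4
C² = P²·S² = 2/35 ; C = -0.239046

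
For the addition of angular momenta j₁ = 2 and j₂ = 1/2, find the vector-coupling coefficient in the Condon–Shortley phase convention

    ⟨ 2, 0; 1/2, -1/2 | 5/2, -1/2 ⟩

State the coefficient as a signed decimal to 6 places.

+0.774597

j₁+j₂−J=0  J+j₁−j₂=4  J−j₁+j₂=1  j₁+j₂+J+1=6
(j₁±m₁, j₂±m₂, J±M) = (2,2,0,1,2,3)
P² = 48/5
sum k=0..0:
  [0] +1/4 = 1/4
S = 1/4
C² = P²·S² = 3/5 ; C = +0.774597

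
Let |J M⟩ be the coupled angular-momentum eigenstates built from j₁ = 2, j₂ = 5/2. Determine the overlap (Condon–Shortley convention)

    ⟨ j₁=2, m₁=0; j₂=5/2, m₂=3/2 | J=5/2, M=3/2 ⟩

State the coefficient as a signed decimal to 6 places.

-0.119523  (= −√(1/70))

triangle: 2!*2!*3!/8! = 24/40320
(j±m)!: 2!*2!*4!*1!*4!*1! = 2304
prefactor² = (2J+1)*Δ*N² = 288/35
  k=1: −1/(1!*1!*1!*3!*1!*0!) = -1/6
  k=2: +1/(2!*0!*0!*2!*2!*1!) = 1/8
Σ = -1/24  ⇒  CG² = 288/35*(-1/24)² = 1/70
CG = −√(1/70) = -0.119523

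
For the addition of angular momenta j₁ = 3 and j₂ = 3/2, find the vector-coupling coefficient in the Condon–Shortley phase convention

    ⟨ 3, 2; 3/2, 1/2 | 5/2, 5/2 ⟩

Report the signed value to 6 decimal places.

−√(5/14) = -0.597614

j₁+j₂−J=2  J+j₁−j₂=4  J−j₁+j₂=1  j₁+j₂+J+1=8
(j₁±m₁, j₂±m₂, J±M) = (5,1,2,1,5,0)
P² = 1440/7
sum k=1..1:
  [1] −1/24 = -1/24
S = -1/24
C² = P²·S² = 5/14 ; C = -0.597614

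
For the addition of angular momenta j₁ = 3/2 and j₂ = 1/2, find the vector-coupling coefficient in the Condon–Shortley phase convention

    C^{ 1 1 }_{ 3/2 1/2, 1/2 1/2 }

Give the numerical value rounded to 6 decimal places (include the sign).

-0.500000  (= −√(1/4))

triangle: 1!*2!*0!/4! = 2/24
(j±m)!: 2!*1!*1!*0!*2!*0! = 4
prefactor² = (2J+1)*Δ*N² = 1
  k=1: −1/(1!*0!*0!*0!*2!*0!) = -1/2
Σ = -1/2  ⇒  CG² = 1*(-1/2)² = 1/4
CG = −√(1/4) = -0.500000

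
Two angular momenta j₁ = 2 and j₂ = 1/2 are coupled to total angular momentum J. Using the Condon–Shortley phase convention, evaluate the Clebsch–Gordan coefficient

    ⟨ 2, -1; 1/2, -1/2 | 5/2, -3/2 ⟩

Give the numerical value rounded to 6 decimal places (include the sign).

j₁+j₂−J=0  J+j₁−j₂=4  J−j₁+j₂=1  j₁+j₂+J+1=6
(j₁±m₁, j₂±m₂, J±M) = (1,3,0,1,1,4)
P² = 144/5
sum k=0..0:
  [0] +1/6 = 1/6
S = 1/6
C² = P²·S² = 4/5 ; C = +0.894427

+0.894427  (= +√(4/5))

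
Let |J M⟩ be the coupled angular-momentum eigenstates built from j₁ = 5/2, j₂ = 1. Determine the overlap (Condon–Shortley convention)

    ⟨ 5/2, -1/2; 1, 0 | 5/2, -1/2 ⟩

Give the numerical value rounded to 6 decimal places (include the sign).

triangle: 1!·4!·1!/7! = 24/5040
(j±m)!: 2!·3!·1!·1!·2!·3! = 144
prefactor² = (2J+1)·Δ·N² = 144/35
  k=0: +1/(0!·1!·3!·1!·1!·0!) = 1/6
  k=1: −1/(1!·0!·2!·0!·2!·1!) = -1/4
Σ = -1/12  ⇒  CG² = 144/35·(-1/12)² = 1/35
CG = −√(1/35) = -0.169031

−√(1/35) = -0.169031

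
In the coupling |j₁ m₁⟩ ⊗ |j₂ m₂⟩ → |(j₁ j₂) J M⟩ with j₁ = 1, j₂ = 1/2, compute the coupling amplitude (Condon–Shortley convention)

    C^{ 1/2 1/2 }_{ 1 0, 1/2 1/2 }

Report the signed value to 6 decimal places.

−√(1/3) ≈ -0.577350

j₁+j₂−J=1  J+j₁−j₂=1  J−j₁+j₂=0  j₁+j₂+J+1=3
(j₁±m₁, j₂±m₂, J±M) = (1,1,1,0,1,0)
P² = 1/3
sum k=1..1:
  [1] −1/1 = -1
S = -1
C² = P²·S² = 1/3 ; C = -0.577350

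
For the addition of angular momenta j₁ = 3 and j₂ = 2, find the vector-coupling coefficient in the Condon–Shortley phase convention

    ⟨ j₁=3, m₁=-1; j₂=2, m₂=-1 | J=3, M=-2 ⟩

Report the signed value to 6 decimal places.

−√(1/4) ≈ -0.500000

j₁+j₂−J=2  J+j₁−j₂=4  J−j₁+j₂=2  j₁+j₂+J+1=9
(j₁±m₁, j₂±m₂, J±M) = (2,4,1,3,1,5)
P² = 64
sum k=0..1:
  [0] +1/48 = 1/48
  [1] −1/12 = -1/12
S = -1/16
C² = P²·S² = 1/4 ; C = -0.500000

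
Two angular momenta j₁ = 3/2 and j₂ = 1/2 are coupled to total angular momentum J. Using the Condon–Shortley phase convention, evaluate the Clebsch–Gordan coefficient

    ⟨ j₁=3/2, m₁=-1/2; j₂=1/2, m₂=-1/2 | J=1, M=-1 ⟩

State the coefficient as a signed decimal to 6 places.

+0.500000

√[3·1!2!0!/4! · 1!2!0!1!0!2!] = √(1)
  +(−1)^0/∏(0,1,2,0,0,0)! = 1/2  (running 1/2)
⟨..|..⟩ = √(1)·(1/2) = +0.500000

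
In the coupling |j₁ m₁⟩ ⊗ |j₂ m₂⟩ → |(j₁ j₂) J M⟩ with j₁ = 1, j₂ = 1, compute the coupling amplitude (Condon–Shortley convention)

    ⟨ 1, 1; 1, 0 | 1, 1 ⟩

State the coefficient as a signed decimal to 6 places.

+√(1/2) = +0.707107

√[3·1!1!1!/4! · 2!0!1!1!2!0!] = √(1/2)
  +(−1)^0/∏(0,1,0,1,1,0)! = 1  (running 1)
⟨..|..⟩ = √(1/2)·(1) = +0.707107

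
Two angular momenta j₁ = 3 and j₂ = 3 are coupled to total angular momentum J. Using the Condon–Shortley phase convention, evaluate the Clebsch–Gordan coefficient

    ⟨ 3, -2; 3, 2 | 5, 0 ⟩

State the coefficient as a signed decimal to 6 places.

−√(4/21) = -0.436436

triangle: 1!×5!×5!/12! = 14400/479001600
(j±m)!: 1!×5!×5!×1!×5!×5! = 207360000
prefactor² = (2J+1)×Δ×N² = 480000/7
  k=0: +1/(0!×1!×5!×5!×0!×0!) = 1/14400
  k=1: −1/(1!×0!×4!×4!×1!×1!) = -1/576
Σ = -1/600  ⇒  CG² = 480000/7×(-1/600)² = 4/21
CG = −√(4/21) = -0.436436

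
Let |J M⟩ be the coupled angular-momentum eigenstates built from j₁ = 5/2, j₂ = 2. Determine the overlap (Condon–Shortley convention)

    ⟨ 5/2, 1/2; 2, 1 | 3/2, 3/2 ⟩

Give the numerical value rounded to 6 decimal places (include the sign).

+√(9/35) ≈ +0.507093

j₁+j₂−J=3  J+j₁−j₂=2  J−j₁+j₂=1  j₁+j₂+J+1=7
(j₁±m₁, j₂±m₂, J±M) = (3,2,3,1,3,0)
P² = 144/35
sum k=2..2:
  [2] +1/4 = 1/4
S = 1/4
C² = P²·S² = 9/35 ; C = +0.507093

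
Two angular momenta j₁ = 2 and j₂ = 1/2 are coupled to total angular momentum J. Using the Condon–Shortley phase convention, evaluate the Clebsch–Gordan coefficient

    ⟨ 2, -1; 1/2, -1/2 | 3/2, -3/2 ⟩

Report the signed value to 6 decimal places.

√[4·1!3!0!/5! · 1!3!0!1!0!3!] = √(36/5)
  +(−1)^0/∏(0,1,3,0,0,0)! = 1/6  (running 1/6)
⟨..|..⟩ = √(36/5)·(1/6) = +0.447214

+0.447214  (= +√(1/5))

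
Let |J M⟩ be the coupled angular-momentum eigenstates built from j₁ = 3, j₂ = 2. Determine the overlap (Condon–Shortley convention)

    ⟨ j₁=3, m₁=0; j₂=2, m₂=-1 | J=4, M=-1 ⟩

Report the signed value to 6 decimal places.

+√(3/14) = +0.462910

√[9·1!5!3!/10! · 3!3!1!3!3!5!] = √(1944/7)
  +(−1)^0/∏(0,1,3,1,2,2)! = 1/24  (running 1/24)
  +(−1)^1/∏(1,0,2,0,3,3)! = -1/72  (running 1/36)
⟨..|..⟩ = √(1944/7)·(1/36) = +0.462910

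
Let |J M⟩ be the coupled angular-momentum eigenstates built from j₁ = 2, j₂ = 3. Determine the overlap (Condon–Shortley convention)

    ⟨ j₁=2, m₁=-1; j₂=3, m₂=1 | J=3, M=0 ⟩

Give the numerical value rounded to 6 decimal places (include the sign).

+0.182574

j₁+j₂−J=2  J+j₁−j₂=2  J−j₁+j₂=4  j₁+j₂+J+1=9
(j₁±m₁, j₂±m₂, J±M) = (1,3,4,2,3,3)
P² = 96/5
sum k=1..2:
  [1] −1/12 = -1/12
  [2] +1/8 = 1/8
S = 1/24
C² = P²·S² = 1/30 ; C = +0.182574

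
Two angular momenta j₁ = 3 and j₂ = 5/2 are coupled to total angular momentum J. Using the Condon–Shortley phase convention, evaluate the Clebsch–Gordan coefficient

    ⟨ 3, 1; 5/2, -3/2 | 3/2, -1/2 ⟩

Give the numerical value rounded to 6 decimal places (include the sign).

j₁+j₂−J=4  J+j₁−j₂=2  J−j₁+j₂=1  j₁+j₂+J+1=8
(j₁±m₁, j₂±m₂, J±M) = (4,2,1,4,1,2)
P² = 384/35
sum k=0..1:
  [0] +1/48 = 1/48
  [1] −1/6 = -1/6
S = -7/48
C² = P²·S² = 7/30 ; C = -0.483046

-0.483046  (= −√(7/30))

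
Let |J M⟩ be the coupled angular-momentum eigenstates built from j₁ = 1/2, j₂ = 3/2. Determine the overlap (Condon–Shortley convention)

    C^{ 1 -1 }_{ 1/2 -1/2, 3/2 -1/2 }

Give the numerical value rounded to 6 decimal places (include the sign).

-0.500000

√[3·1!0!2!/4! · 0!1!1!2!0!2!] = √(1)
  +(−1)^1/∏(1,0,0,0,0,2)! = -1/2  (running -1/2)
⟨..|..⟩ = √(1)·(-1/2) = -0.500000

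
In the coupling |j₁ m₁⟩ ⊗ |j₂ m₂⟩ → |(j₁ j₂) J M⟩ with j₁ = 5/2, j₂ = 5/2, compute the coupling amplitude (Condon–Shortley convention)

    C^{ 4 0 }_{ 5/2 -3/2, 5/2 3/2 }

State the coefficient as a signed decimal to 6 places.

−√(9/28) = -0.566947

√[9·1!4!4!/10! · 1!4!4!1!4!4!] = √(82944/175)
  +(−1)^0/∏(0,1,4,4,0,0)! = 1/576  (running 1/576)
  +(−1)^1/∏(1,0,3,3,1,1)! = -1/36  (running -5/192)
⟨..|..⟩ = √(82944/175)·(-5/192) = -0.566947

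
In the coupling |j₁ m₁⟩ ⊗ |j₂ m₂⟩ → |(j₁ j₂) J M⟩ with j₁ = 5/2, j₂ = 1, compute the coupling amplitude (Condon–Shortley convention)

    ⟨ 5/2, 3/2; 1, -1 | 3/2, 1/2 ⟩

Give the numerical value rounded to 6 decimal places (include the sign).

+√(2/5) ≈ +0.632456

√[4·2!3!0!/6! · 4!1!0!2!2!1!] = √(32/5)
  +(−1)^0/∏(0,2,1,0,2,0)! = 1/4  (running 1/4)
⟨..|..⟩ = √(32/5)·(1/4) = +0.632456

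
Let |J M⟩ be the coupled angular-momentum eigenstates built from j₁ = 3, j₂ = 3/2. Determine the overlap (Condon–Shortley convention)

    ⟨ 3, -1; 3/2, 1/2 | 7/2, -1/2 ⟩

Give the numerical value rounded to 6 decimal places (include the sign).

triangle: 1!·5!·2!/9! = 240/362880
(j±m)!: 2!·4!·2!·1!·3!·4! = 13824
prefactor² = (2J+1)·Δ·N² = 512/7
  k=0: +1/(0!·1!·4!·2!·1!·0!) = 1/48
  k=1: −1/(1!·0!·3!·1!·2!·1!) = -1/12
Σ = -1/16  ⇒  CG² = 512/7·(-1/16)² = 2/7
CG = −√(2/7) = -0.534522

-0.534522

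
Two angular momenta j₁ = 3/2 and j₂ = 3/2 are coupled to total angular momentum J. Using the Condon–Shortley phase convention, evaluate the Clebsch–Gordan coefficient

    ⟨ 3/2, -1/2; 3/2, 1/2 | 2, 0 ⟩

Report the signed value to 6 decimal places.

√[5·1!2!2!/6! · 1!2!2!1!2!2!] = √(4/9)
  +(−1)^0/∏(0,1,2,2,0,0)! = 1/4  (running 1/4)
  +(−1)^1/∏(1,0,1,1,1,1)! = -1  (running -3/4)
⟨..|..⟩ = √(4/9)·(-3/4) = -0.500000

-0.500000  (= −√(1/4))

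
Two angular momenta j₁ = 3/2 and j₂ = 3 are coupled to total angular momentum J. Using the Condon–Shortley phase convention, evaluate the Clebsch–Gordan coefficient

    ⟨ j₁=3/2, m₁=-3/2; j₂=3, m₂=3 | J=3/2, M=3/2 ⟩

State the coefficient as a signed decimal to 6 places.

−√(4/7) ≈ -0.755929

√[4·3!0!3!/7! · 0!3!6!0!3!0!] = √(5184/7)
  +(−1)^3/∏(3,0,0,3,0,0)! = -1/36  (running -1/36)
⟨..|..⟩ = √(5184/7)·(-1/36) = -0.755929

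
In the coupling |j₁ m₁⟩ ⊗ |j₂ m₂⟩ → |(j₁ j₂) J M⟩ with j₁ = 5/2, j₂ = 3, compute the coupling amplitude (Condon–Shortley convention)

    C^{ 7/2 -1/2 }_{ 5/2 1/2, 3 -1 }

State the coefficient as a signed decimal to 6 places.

-0.125988

triangle: 2!·3!·4!/10! = 288/3628800
(j±m)!: 3!·2!·2!·4!·3!·4! = 82944
prefactor² = (2J+1)·Δ·N² = 9216/175
  k=0: +1/(0!·2!·2!·2!·1!·2!) = 1/16
  k=1: −1/(1!·1!·1!·1!·2!·3!) = -1/12
  k=2: +1/(2!·0!·0!·0!·3!·4!) = 1/288
Σ = -5/288  ⇒  CG² = 9216/175·(-5/288)² = 1/63
CG = −√(1/63) = -0.125988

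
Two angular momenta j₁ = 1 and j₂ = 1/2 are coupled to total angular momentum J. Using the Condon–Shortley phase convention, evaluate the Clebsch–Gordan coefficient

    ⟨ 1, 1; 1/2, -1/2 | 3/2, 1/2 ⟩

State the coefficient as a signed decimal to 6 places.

j₁+j₂−J=0  J+j₁−j₂=2  J−j₁+j₂=1  j₁+j₂+J+1=4
(j₁±m₁, j₂±m₂, J±M) = (2,0,0,1,2,1)
P² = 4/3
sum k=0..0:
  [0] +1/2 = 1/2
S = 1/2
C² = P²·S² = 1/3 ; C = +0.577350

+√(1/3) ≈ +0.577350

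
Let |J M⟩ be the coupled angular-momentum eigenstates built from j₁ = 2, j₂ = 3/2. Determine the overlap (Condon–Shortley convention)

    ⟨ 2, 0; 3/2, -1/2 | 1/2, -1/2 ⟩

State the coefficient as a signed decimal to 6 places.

√[2·3!1!0!/5! · 2!2!1!2!0!1!] = √(4/5)
  +(−1)^1/∏(1,2,1,0,0,0)! = -1/2  (running -1/2)
⟨..|..⟩ = √(4/5)·(-1/2) = -0.447214

−√(1/5) = -0.447214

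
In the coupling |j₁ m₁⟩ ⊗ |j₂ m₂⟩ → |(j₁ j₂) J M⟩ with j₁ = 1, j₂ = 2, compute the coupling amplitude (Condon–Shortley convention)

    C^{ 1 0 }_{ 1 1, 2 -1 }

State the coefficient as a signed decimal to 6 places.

+0.547723  (= +√(3/10))

triangle: 2!·0!·2!/5! = 4/120
(j±m)!: 2!·0!·1!·3!·1!·1! = 12
prefactor² = (2J+1)·Δ·N² = 6/5
  k=0: +1/(0!·2!·0!·1!·0!·1!) = 1/2
Σ = 1/2  ⇒  CG² = 6/5·1/2² = 3/10
CG = +√(3/10) = +0.547723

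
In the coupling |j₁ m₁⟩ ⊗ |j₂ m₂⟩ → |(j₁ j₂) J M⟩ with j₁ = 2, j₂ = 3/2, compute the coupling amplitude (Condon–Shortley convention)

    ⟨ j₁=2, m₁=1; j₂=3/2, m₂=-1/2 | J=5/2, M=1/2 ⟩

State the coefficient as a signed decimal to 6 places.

j₁+j₂−J=1  J+j₁−j₂=3  J−j₁+j₂=2  j₁+j₂+J+1=7
(j₁±m₁, j₂±m₂, J±M) = (3,1,1,2,3,2)
P² = 72/35
sum k=0..1:
  [0] +1/2 = 1/2
  [1] −1/12 = -1/12
S = 5/12
C² = P²·S² = 5/14 ; C = +0.597614

+√(5/14) = +0.597614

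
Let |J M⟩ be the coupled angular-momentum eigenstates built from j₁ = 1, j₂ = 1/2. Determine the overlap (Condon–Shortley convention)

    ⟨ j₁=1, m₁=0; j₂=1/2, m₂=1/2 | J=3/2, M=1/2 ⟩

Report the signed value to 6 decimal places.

triangle: 0!×2!×1!/4! = 2/24
(j±m)!: 1!×1!×1!×0!×2!×1! = 2
prefactor² = (2J+1)×Δ×N² = 2/3
  k=0: +1/(0!×0!×1!×1!×1!×0!) = 1
Σ = 1  ⇒  CG² = 2/3×1² = 2/3
CG = +√(2/3) = +0.816497

+√(2/3) = +0.816497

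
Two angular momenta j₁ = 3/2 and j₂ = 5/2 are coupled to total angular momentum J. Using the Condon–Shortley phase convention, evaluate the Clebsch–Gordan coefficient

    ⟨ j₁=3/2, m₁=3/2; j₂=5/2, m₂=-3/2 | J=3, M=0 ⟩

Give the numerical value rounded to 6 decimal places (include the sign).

+√(3/10) = +0.547723

√[7·1!2!4!/8! · 3!0!1!4!3!3!] = √(216/5)
  +(−1)^0/∏(0,1,0,1,2,3)! = 1/12  (running 1/12)
⟨..|..⟩ = √(216/5)·(1/12) = +0.547723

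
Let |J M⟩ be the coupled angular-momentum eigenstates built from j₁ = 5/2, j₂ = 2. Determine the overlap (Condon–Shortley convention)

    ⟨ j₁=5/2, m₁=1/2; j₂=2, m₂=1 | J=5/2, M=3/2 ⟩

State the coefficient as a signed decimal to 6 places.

triangle: 2!×3!×2!/8! = 24/40320
(j±m)!: 3!×2!×3!×1!×4!×1! = 1728
prefactor² = (2J+1)×Δ×N² = 216/35
  k=1: −1/(1!×1!×1!×2!×2!×0!) = -1/4
  k=2: +1/(2!×0!×0!×1!×3!×1!) = 1/12
Σ = -1/6  ⇒  CG² = 216/35×(-1/6)² = 6/35
CG = −√(6/35) = -0.414039

−√(6/35) = -0.414039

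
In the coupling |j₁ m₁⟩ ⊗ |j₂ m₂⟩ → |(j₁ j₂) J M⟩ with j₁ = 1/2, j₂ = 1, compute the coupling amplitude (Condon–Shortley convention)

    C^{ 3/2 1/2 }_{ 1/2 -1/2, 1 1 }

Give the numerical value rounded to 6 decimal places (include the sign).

triangle: 0!·1!·2!/4! = 2/24
(j±m)!: 0!·1!·2!·0!·2!·1! = 4
prefactor² = (2J+1)·Δ·N² = 4/3
  k=0: +1/(0!·0!·1!·2!·0!·0!) = 1/2
Σ = 1/2  ⇒  CG² = 4/3·1/2² = 1/3
CG = +√(1/3) = +0.577350

+0.577350  (= +√(1/3))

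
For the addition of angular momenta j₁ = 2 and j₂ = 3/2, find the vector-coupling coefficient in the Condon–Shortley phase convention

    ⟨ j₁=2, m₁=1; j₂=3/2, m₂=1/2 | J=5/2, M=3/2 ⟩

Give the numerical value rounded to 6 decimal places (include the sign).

+0.169031

√[6·1!3!2!/7! · 3!1!2!1!4!1!] = √(144/35)
  +(−1)^0/∏(0,1,1,2,2,0)! = 1/4  (running 1/4)
  +(−1)^1/∏(1,0,0,1,3,1)! = -1/6  (running 1/12)
⟨..|..⟩ = √(144/35)·(1/12) = +0.169031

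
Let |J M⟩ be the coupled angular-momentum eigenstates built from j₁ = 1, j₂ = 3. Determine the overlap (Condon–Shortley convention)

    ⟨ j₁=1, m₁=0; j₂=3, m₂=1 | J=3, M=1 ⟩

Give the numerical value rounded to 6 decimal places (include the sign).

-0.288675  (= −√(1/12))

√[7·1!1!5!/8! · 1!1!4!2!4!2!] = √(48)
  +(−1)^0/∏(0,1,1,4,0,1)! = 1/24  (running 1/24)
  +(−1)^1/∏(1,0,0,3,1,2)! = -1/12  (running -1/24)
⟨..|..⟩ = √(48)·(-1/24) = -0.288675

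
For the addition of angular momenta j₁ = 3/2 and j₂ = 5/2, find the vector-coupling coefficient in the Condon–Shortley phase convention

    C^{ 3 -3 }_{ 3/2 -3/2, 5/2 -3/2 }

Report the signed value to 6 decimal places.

−√(3/8) = -0.612372

√[7·1!2!4!/8! · 0!3!1!4!0!6!] = √(864)
  +(−1)^1/∏(1,0,2,0,0,4)! = -1/48  (running -1/48)
⟨..|..⟩ = √(864)·(-1/48) = -0.612372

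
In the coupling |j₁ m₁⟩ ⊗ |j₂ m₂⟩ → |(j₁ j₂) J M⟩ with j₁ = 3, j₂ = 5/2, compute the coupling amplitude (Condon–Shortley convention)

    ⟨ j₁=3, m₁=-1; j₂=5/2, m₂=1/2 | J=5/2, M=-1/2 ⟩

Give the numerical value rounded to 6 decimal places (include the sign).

triangle: 3!*3!*2!/9! = 72/362880
(j±m)!: 2!*4!*3!*2!*2!*3! = 6912
prefactor² = (2J+1)*Δ*N² = 288/35
  k=1: −1/(1!*2!*3!*2!*0!*0!) = -1/24
  k=2: +1/(2!*1!*2!*1!*1!*1!) = 1/4
  k=3: −1/(3!*0!*1!*0!*2!*2!) = -1/24
Σ = 1/6  ⇒  CG² = 288/35*1/6² = 8/35
CG = +√(8/35) = +0.478091

+0.478091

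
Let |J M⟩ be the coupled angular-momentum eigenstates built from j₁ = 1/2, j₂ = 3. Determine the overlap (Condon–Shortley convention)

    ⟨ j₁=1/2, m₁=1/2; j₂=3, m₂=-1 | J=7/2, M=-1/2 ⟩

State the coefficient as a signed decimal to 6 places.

√[8·0!1!6!/8! · 1!0!2!4!3!4!] = √(6912/7)
  +(−1)^0/∏(0,0,0,2,1,4)! = 1/48  (running 1/48)
⟨..|..⟩ = √(6912/7)·(1/48) = +0.654654

+√(3/7) = +0.654654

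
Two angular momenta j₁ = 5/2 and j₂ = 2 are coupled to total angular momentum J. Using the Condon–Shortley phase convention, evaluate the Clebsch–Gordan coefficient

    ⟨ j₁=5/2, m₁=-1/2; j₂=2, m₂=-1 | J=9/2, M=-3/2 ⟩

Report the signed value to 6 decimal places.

+√(10/21) ≈ +0.690066

√[10·0!5!4!/10! · 2!3!1!3!3!6!] = √(17280/7)
  +(−1)^0/∏(0,0,3,1,2,3)! = 1/72  (running 1/72)
⟨..|..⟩ = √(17280/7)·(1/72) = +0.690066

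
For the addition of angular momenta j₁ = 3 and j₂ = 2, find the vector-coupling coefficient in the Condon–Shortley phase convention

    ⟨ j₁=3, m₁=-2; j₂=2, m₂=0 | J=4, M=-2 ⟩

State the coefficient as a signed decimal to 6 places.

√[9·1!5!3!/10! · 1!5!2!2!2!6!] = √(8640/7)
  +(−1)^0/∏(0,1,5,2,0,1)! = 1/240  (running 1/240)
  +(−1)^1/∏(1,0,4,1,1,2)! = -1/48  (running -1/60)
⟨..|..⟩ = √(8640/7)·(-1/60) = -0.585540

−√(12/35) = -0.585540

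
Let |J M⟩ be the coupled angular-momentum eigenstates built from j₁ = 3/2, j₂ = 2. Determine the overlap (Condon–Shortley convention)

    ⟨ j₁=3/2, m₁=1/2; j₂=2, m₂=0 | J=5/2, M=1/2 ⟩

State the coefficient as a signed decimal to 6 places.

+√(3/35) ≈ +0.292770

triangle: 1!*2!*3!/7! = 12/5040
(j±m)!: 2!*1!*2!*2!*3!*2! = 96
prefactor² = (2J+1)*Δ*N² = 48/35
  k=0: +1/(0!*1!*1!*2!*1!*1!) = 1/2
  k=1: −1/(1!*0!*0!*1!*2!*2!) = -1/4
Σ = 1/4  ⇒  CG² = 48/35*1/4² = 3/35
CG = +√(3/35) = +0.292770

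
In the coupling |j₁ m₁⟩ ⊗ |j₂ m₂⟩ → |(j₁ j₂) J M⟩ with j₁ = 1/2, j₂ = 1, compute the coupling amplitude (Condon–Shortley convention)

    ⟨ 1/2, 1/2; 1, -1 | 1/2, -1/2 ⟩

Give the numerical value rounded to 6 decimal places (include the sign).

j₁+j₂−J=1  J+j₁−j₂=0  J−j₁+j₂=1  j₁+j₂+J+1=3
(j₁±m₁, j₂±m₂, J±M) = (1,0,0,2,0,1)
P² = 2/3
sum k=0..0:
  [0] +1/1 = 1
S = 1
C² = P²·S² = 2/3 ; C = +0.816497

+0.816497  (= +√(2/3))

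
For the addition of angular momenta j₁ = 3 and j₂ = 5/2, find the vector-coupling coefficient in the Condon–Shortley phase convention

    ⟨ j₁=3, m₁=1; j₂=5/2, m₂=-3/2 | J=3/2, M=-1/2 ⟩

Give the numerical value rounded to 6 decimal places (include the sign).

−√(7/30) ≈ -0.483046

j₁+j₂−J=4  J+j₁−j₂=2  J−j₁+j₂=1  j₁+j₂+J+1=8
(j₁±m₁, j₂±m₂, J±M) = (4,2,1,4,1,2)
P² = 384/35
sum k=0..1:
  [0] +1/48 = 1/48
  [1] −1/6 = -1/6
S = -7/48
C² = P²·S² = 7/30 ; C = -0.483046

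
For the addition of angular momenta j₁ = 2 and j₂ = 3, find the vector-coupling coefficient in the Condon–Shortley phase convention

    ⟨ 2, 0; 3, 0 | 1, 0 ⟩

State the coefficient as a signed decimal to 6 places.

triangle: 4!*0!*2!/7! = 48/5040
(j±m)!: 2!*2!*3!*3!*1!*1! = 144
prefactor² = (2J+1)*Δ*N² = 144/35
  k=2: +1/(2!*2!*0!*1!*0!*1!) = 1/4
Σ = 1/4  ⇒  CG² = 144/35*1/4² = 9/35
CG = +√(9/35) = +0.507093

+0.507093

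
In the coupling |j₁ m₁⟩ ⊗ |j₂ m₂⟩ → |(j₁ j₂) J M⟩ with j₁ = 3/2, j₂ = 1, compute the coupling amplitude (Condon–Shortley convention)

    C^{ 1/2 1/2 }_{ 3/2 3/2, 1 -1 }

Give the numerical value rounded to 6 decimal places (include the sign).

+0.707107

j₁+j₂−J=2  J+j₁−j₂=1  J−j₁+j₂=0  j₁+j₂+J+1=4
(j₁±m₁, j₂±m₂, J±M) = (3,0,0,2,1,0)
P² = 2
sum k=0..0:
  [0] +1/2 = 1/2
S = 1/2
C² = P²·S² = 1/2 ; C = +0.707107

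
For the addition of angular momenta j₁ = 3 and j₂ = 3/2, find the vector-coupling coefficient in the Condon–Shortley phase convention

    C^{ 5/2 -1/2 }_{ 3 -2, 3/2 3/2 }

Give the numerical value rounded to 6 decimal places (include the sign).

+√(3/7) = +0.654654

√[6·2!4!1!/8! · 1!5!3!0!2!3!] = √(432/7)
  +(−1)^2/∏(2,0,3,1,1,0)! = 1/12  (running 1/12)
⟨..|..⟩ = √(432/7)·(1/12) = +0.654654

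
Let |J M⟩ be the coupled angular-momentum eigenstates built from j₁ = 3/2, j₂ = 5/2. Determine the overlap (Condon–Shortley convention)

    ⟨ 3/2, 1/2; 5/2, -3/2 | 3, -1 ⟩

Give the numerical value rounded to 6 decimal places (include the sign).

+0.639010

triangle: 1!×2!×4!/8! = 48/40320
(j±m)!: 2!×1!×1!×4!×2!×4! = 2304
prefactor² = (2J+1)×Δ×N² = 96/5
  k=0: +1/(0!×1!×1!×1!×1!×3!) = 1/6
  k=1: −1/(1!×0!×0!×0!×2!×4!) = -1/48
Σ = 7/48  ⇒  CG² = 96/5×7/48² = 49/120
CG = +√(49/120) = +0.639010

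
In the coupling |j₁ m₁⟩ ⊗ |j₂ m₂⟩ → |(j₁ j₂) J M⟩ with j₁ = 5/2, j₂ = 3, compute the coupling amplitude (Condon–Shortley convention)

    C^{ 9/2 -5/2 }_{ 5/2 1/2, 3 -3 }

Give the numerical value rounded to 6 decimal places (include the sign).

+0.522233  (= +√(3/11))

j₁+j₂−J=1  J+j₁−j₂=4  J−j₁+j₂=5  j₁+j₂+J+1=11
(j₁±m₁, j₂±m₂, J±M) = (3,2,0,6,2,7)
P² = 691200/11
sum k=0..0:
  [0] +1/480 = 1/480
S = 1/480
C² = P²·S² = 3/11 ; C = +0.522233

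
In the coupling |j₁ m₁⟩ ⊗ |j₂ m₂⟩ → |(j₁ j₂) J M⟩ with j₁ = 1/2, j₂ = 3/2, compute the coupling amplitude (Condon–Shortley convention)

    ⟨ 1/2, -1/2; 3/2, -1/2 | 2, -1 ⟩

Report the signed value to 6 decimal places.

+0.866025

j₁+j₂−J=0  J+j₁−j₂=1  J−j₁+j₂=3  j₁+j₂+J+1=5
(j₁±m₁, j₂±m₂, J±M) = (0,1,1,2,1,3)
P² = 3
sum k=0..0:
  [0] +1/2 = 1/2
S = 1/2
C² = P²·S² = 3/4 ; C = +0.866025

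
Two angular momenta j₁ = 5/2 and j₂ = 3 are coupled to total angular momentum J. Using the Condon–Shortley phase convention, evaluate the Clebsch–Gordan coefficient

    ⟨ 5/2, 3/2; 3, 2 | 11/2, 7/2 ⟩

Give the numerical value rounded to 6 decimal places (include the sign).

+√(6/11) = +0.738549

√[12·0!5!6!/12! · 4!1!5!1!9!2!] = √(49766400/11)
  +(−1)^0/∏(0,0,1,5,4,1)! = 1/2880  (running 1/2880)
⟨..|..⟩ = √(49766400/11)·(1/2880) = +0.738549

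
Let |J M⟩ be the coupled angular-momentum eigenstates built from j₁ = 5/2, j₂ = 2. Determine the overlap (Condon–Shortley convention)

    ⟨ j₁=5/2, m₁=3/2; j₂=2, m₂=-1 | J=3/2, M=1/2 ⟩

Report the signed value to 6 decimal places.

triangle: 3!*2!*1!/7! = 12/5040
(j±m)!: 4!*1!*1!*3!*2!*1! = 288
prefactor² = (2J+1)*Δ*N² = 96/35
  k=0: +1/(0!*3!*1!*1!*1!*0!) = 1/6
  k=1: −1/(1!*2!*0!*0!*2!*1!) = -1/4
Σ = -1/12  ⇒  CG² = 96/35*(-1/12)² = 2/105
CG = −√(2/105) = -0.138013

-0.138013  (= −√(2/105))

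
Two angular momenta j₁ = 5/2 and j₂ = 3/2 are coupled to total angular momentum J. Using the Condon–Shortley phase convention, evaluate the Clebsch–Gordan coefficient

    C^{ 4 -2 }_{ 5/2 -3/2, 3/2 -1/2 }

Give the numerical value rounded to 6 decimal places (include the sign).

+0.731925  (= +√(15/28))

j₁+j₂−J=0  J+j₁−j₂=5  J−j₁+j₂=3  j₁+j₂+J+1=9
(j₁±m₁, j₂±m₂, J±M) = (1,4,1,2,2,6)
P² = 8640/7
sum k=0..0:
  [0] +1/48 = 1/48
S = 1/48
C² = P²·S² = 15/28 ; C = +0.731925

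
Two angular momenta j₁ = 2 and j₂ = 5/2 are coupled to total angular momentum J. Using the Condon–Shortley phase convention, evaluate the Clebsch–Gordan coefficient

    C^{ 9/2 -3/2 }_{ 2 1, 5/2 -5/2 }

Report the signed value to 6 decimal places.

+0.218218

√[10·0!4!5!/10! · 3!1!0!5!3!6!] = √(172800/7)
  +(−1)^0/∏(0,0,1,0,3,5)! = 1/720  (running 1/720)
⟨..|..⟩ = √(172800/7)·(1/720) = +0.218218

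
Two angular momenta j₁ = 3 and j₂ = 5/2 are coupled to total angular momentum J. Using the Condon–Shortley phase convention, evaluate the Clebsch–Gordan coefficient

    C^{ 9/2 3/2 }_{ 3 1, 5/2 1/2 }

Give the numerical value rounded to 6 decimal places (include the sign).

+0.147122

triangle: 1!×5!×4!/11! = 2880/39916800
(j±m)!: 4!×2!×3!×2!×6!×3! = 2488320
prefactor² = (2J+1)×Δ×N² = 138240/77
  k=0: +1/(0!×1!×2!×3!×3!×1!) = 1/72
  k=1: −1/(1!×0!×1!×2!×4!×2!) = -1/96
Σ = 1/288  ⇒  CG² = 138240/77×1/288² = 5/231
CG = +√(5/231) = +0.147122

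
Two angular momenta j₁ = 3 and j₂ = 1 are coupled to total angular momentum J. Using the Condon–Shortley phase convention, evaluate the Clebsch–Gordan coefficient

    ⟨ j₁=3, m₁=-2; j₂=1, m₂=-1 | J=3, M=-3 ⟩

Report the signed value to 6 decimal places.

j₁+j₂−J=1  J+j₁−j₂=5  J−j₁+j₂=1  j₁+j₂+J+1=8
(j₁±m₁, j₂±m₂, J±M) = (1,5,0,2,0,6)
P² = 3600
sum k=0..0:
  [0] +1/120 = 1/120
S = 1/120
C² = P²·S² = 1/4 ; C = +0.500000

+√(1/4) = +0.500000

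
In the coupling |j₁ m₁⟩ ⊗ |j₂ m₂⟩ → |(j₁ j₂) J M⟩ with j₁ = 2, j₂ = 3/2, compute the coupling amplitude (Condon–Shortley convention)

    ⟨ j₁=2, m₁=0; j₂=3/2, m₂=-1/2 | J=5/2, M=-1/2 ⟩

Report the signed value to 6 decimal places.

+√(3/35) ≈ +0.292770

triangle: 1!×3!×2!/7! = 12/5040
(j±m)!: 2!×2!×1!×2!×2!×3! = 96
prefactor² = (2J+1)×Δ×N² = 48/35
  k=0: +1/(0!×1!×2!×1!×1!×1!) = 1/2
  k=1: −1/(1!×0!×1!×0!×2!×2!) = -1/4
Σ = 1/4  ⇒  CG² = 48/35×1/4² = 3/35
CG = +√(3/35) = +0.292770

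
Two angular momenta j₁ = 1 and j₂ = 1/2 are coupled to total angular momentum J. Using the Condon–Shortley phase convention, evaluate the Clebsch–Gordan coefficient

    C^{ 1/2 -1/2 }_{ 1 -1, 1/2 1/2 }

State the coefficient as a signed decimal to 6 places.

triangle: 1!·1!·0!/3! = 1/6
(j±m)!: 0!·2!·1!·0!·0!·1! = 2
prefactor² = (2J+1)·Δ·N² = 2/3
  k=1: −1/(1!·0!·1!·0!·0!·0!) = -1
Σ = -1  ⇒  CG² = 2/3·(-1)² = 2/3
CG = −√(2/3) = -0.816497

−√(2/3) = -0.816497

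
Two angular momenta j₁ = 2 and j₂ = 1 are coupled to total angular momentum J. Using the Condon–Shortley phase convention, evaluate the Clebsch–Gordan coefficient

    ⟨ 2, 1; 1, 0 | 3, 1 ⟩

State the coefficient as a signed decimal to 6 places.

triangle: 0!×4!×2!/7! = 48/5040
(j±m)!: 3!×1!×1!×1!×4!×2! = 288
prefactor² = (2J+1)×Δ×N² = 96/5
  k=0: +1/(0!×0!×1!×1!×3!×1!) = 1/6
Σ = 1/6  ⇒  CG² = 96/5×1/6² = 8/15
CG = +√(8/15) = +0.730297

+√(8/15) = +0.730297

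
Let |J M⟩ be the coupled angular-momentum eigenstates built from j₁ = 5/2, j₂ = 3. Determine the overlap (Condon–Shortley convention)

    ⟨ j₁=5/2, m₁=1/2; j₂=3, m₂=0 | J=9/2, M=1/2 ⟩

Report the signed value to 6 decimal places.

+0.208063  (= +√(10/231))

j₁+j₂−J=1  J+j₁−j₂=4  J−j₁+j₂=5  j₁+j₂+J+1=11
(j₁±m₁, j₂±m₂, J±M) = (3,2,3,3,5,4)
P² = 69120/77
sum k=0..1:
  [0] +1/48 = 1/48
  [1] −1/72 = -1/72
S = 1/144
C² = P²·S² = 10/231 ; C = +0.208063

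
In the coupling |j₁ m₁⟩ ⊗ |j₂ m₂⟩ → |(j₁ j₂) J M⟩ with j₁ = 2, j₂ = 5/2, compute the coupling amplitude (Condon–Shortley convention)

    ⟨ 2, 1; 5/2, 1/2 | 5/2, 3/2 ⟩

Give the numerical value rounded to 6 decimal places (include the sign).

-0.414039

√[6·2!2!3!/8! · 3!1!3!2!4!1!] = √(216/35)
  +(−1)^0/∏(0,2,1,3,1,0)! = 1/12  (running 1/12)
  +(−1)^1/∏(1,1,0,2,2,1)! = -1/4  (running -1/6)
⟨..|..⟩ = √(216/35)·(-1/6) = -0.414039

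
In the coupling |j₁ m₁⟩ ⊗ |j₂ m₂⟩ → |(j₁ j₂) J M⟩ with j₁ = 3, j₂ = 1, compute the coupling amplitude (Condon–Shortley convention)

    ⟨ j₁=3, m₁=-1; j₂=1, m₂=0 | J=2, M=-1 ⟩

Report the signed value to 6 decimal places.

−√(8/21) = -0.617213

√[5·2!4!0!/7! · 2!4!1!1!1!3!] = √(96/7)
  +(−1)^1/∏(1,1,3,0,1,0)! = -1/6  (running -1/6)
⟨..|..⟩ = √(96/7)·(-1/6) = -0.617213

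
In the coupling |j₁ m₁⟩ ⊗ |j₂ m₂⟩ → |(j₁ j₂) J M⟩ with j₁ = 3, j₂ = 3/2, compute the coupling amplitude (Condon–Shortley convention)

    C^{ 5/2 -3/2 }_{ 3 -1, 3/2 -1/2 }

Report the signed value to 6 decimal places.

√[6·2!4!1!/8! · 2!4!1!2!1!4!] = √(576/35)
  +(−1)^0/∏(0,2,4,1,0,0)! = 1/48  (running 1/48)
  +(−1)^1/∏(1,1,3,0,1,1)! = -1/6  (running -7/48)
⟨..|..⟩ = √(576/35)·(-7/48) = -0.591608

-0.591608  (= −√(7/20))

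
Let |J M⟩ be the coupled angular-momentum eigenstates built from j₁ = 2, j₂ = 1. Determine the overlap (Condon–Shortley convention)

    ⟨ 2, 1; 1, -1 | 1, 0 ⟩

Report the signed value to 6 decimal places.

+0.547723

√[3·2!2!0!/5! · 3!1!0!2!1!1!] = √(6/5)
  +(−1)^0/∏(0,2,1,0,1,0)! = 1/2  (running 1/2)
⟨..|..⟩ = √(6/5)·(1/2) = +0.547723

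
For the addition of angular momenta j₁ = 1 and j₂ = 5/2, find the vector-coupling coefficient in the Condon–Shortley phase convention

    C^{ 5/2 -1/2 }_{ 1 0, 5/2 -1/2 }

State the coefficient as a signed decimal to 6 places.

+√(1/35) = +0.169031

j₁+j₂−J=1  J+j₁−j₂=1  J−j₁+j₂=4  j₁+j₂+J+1=7
(j₁±m₁, j₂±m₂, J±M) = (1,1,2,3,2,3)
P² = 144/35
sum k=0..1:
  [0] +1/4 = 1/4
  [1] −1/6 = -1/6
S = 1/12
C² = P²·S² = 1/35 ; C = +0.169031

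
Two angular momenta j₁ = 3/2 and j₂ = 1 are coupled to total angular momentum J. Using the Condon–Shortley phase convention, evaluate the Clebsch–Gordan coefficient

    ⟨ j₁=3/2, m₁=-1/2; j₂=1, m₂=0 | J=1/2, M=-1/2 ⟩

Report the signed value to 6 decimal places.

−√(1/3) = -0.577350

triangle: 2!×1!×0!/4! = 2/24
(j±m)!: 1!×2!×1!×1!×0!×1! = 2
prefactor² = (2J+1)×Δ×N² = 1/3
  k=1: −1/(1!×1!×1!×0!×0!×0!) = -1
Σ = -1  ⇒  CG² = 1/3×(-1)² = 1/3
CG = −√(1/3) = -0.577350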